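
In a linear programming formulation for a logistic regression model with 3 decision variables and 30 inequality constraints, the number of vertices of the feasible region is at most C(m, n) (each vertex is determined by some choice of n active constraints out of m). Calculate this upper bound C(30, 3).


Each vertex corresponds to some choice of n active constraints out of m, so the number of vertices is at most C(m, n) = m! / (n!(m-n)!).
m = 30, n = 3
Numerator: 30 * 29 * 28
Denominator: 3! = 6
C(30, 3) = 4060


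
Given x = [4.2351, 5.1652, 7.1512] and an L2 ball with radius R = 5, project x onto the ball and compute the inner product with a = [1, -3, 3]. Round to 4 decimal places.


Step 1: Compute ||x|| (intermediates to 6 decimals).
||x|| = sqrt(4.2351^2 + 5.1652^2 + 7.1512^2) = 9.78545
Step 2: Project.
Since ||x|| > R, scale = R/||x|| = 5/9.78545 = 0.510963, proj(x) = scale * x
proj(x) = [2.163979, 2.639226, 3.653999]
Step 3: Dot product.
a^T * proj(x) = 1*2.163979 - 3*2.639226 + 3*3.653999 = 5.2083


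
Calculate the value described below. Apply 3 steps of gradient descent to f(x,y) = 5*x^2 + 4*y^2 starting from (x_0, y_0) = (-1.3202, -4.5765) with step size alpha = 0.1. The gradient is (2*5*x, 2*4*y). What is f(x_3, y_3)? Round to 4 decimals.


Gradient descent on f(x,y) = 5*x^2 + 4*y^2.
Starting point: (-1.3202, -4.5765), alpha = 0.1
Step 1: grad_x = 2*5*-1.3202 = -13.202, grad_y = 2*4*-4.5765 = -36.612
  x_1 = -1.3202 - 0.1*-13.202 = 0.0
  y_1 = -4.5765 - 0.1*-36.612 = -0.9153
Step 2: grad_x = 2*5*0.0 = 0.0, grad_y = 2*4*-0.9153 = -7.3224
  x_2 = 0.0 - 0.1*0.0 = 0.0
  y_2 = -0.9153 - 0.1*-7.3224 = -0.1831
Step 3: grad_x = 2*5*0.0 = 0.0, grad_y = 2*4*-0.1831 = -1.4645
  x_3 = 0.0 - 0.1*0.0 = 0.0
  y_3 = -0.1831 - 0.1*-1.4645 = -0.0366
f(0.0, -0.0366) = 5*0.0^2 + 4*(-0.0366)^2 = 0.0054


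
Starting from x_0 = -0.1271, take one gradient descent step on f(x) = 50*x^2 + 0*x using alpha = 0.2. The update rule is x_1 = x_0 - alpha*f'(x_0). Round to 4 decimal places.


We compute the gradient at x_0 and apply the update.
f'(x) = 100*x + 0
f'(-0.1271) = 100*-0.1271 + 0 = -12.71
x_1 = -0.1271 - 0.2*-12.71 = 2.4149


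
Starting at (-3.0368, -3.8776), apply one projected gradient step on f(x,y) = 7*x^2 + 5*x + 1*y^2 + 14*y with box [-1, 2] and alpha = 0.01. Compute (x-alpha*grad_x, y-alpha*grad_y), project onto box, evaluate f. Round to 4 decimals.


Step 1: Compute gradient at (-3.0368, -3.8776).
grad_x = 2*7*-3.0368 + 5 = -37.5152
grad_y = 2*1*-3.8776 + 14 = 6.2448
Step 2: Gradient step.
x_raw = -3.0368 - 0.01*-37.5152 = -2.6616
y_raw = -3.8776 - 0.01*6.2448 = -3.94
Step 3: Project onto [-1, 2].
x_proj = clip(-2.6616) = -1.0
y_proj = clip(-3.94) = -1.0
Step 4: Evaluate f.
f(-1.0, -1.0) = -11.0


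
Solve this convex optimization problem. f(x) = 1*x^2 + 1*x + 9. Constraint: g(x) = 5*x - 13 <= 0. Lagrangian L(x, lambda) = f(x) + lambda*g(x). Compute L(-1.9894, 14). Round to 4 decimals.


Step 1: Evaluate f(x).
f(-1.9894) = 1*(-1.9894)^2 + 1*(-1.9894) + 9 = 10.9683
Step 2: Evaluate g(x).
g(-1.9894) = 5*-1.9894 - 13 = -22.947
Step 3: Compute Lagrangian.
L = 10.9683 + 14*-22.947 = -310.2897


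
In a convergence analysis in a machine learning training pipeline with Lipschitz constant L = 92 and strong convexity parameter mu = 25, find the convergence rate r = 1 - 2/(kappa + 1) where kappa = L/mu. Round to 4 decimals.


Step 1: Compute the condition number.
kappa = L/mu = 92/25 = 3.68
Step 2: Compute the convergence rate.
r = 1 - 2/(kappa + 1) = 1 - 2*mu/(L + mu) = (L - mu)/(L + mu) = 67/117 = 0.5726


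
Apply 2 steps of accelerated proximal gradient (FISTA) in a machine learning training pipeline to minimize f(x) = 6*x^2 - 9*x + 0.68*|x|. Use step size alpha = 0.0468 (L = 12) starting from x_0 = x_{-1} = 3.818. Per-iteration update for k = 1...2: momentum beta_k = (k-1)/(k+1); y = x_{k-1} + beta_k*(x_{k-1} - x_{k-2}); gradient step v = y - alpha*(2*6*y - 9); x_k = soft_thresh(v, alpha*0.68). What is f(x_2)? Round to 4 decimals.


FISTA on f(x) = 6*x^2 - 9*x + 0.68*|x|
L = 12, alpha = 0.0468
Iteration 1: beta = 0.0, y = 3.818 + 0.0*(3.818 - 3.818) = 3.818
  grad(y) = 36.816, v = y - alpha*grad = 2.095
  prox(v) = soft_thresh(2.095, 0.0318) = 2.0632
Iteration 2: beta = 0.3333, y = 2.0632 + 0.3333*(2.0632 - 3.818) = 1.4782
  grad(y) = 8.739, v = y - alpha*grad = 1.0693
  prox(v) = soft_thresh(1.0693, 0.0318) = 1.0374
f(x_2) = 6*1.0374^2 - 9*1.0374 + 0.68*|1.0374| = -2.1738


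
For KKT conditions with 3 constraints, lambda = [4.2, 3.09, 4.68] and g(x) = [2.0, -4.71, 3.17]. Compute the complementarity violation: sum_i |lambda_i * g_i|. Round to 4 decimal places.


KKT complementary slackness check:
lambda_1 * g_1 = 4.2 * 2.0 = 8.4
lambda_2 * g_2 = 3.09 * -4.71 = -14.5539
lambda_3 * g_3 = 4.68 * 3.17 = 14.8356
Total violation = 8.4 + 14.5539 + 14.8356 = 37.7895


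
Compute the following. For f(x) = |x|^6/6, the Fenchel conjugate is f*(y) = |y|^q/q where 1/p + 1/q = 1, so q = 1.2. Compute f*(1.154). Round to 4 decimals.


The conjugate exponent q satisfies 1/p + 1/q = 1.
p = 6, so q = 6/(6 - 1) = 1.2
|y|^q = 1.154^1.2 = 1.1875
f*(1.154) = 1.1875 / 1.2 = 0.9896


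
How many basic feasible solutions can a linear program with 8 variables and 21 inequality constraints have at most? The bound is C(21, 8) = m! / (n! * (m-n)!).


Each vertex corresponds to some choice of n active constraints out of m, so the number of vertices is at most C(m, n) = m! / (n!(m-n)!).
m = 21, n = 8
Numerator: 21 * 20 * 19 * 18 * 17 * 16 * 15 * 14
Denominator: 8! = 40320
C(21, 8) = 203490


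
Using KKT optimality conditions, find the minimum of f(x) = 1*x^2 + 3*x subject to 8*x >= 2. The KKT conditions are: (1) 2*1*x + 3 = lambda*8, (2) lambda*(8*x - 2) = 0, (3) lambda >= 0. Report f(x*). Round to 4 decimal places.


Step 1: Try lambda = 0 (constraint inactive).
x_unc = -3/(2*1) = -1.5
Check: 8*-1.5 = -12.0 < 2 -- violated!
Step 2: Constraint must be active: 8*x = 2
x* = 2/8 = 0.25
lambda = (2*1*0.25 + 3)/8 = 0.4375
Step 3: Compute optimal value.
f(x*) = 1*0.25^2 + 3*0.25 = 0.8125


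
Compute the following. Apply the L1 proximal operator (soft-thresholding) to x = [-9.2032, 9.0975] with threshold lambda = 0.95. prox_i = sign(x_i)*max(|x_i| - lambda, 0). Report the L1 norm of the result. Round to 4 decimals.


Soft-thresholding with lambda = 0.95:
prox(-9.2032) = sign(-9.2032)*max(|-9.2032| - 0.95, 0) = -8.2532
prox(9.0975) = sign(9.0975)*max(|9.0975| - 0.95, 0) = 8.1475
prox(x) = [-8.2532, 8.1475]
||prox(x)||_1 = 8.2532 + 8.1475 = 16.4007


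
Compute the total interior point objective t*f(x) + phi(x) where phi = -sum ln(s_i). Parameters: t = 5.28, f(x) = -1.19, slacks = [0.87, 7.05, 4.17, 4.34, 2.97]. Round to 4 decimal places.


Step 1: Compute log-barrier.
ln values: [-0.1393, 1.953, 1.4279, 1.4679, 1.0886]
phi = -(-0.1393 + 1.953 + 1.4279 + 1.4679 + 1.0886) = -5.7981
Step 2: Compute augmented objective.
t*f(x) = 5.28*-1.19 = -6.2832
Total = -6.2832 - 5.7981 = -12.0813


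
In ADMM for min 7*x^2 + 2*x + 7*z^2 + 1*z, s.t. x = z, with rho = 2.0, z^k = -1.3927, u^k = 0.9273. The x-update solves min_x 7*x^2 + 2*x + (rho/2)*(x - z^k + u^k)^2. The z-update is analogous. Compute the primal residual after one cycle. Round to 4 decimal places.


ADMM iteration with rho = 2.0, z^k = -1.3927, u^k = 0.9273
Step 1: x-update.
Minimize 7*x^2 + 2*x + (2.0/2)*(x + 1.3927 + 0.9273)^2
FOC: (2*7 + 2.0)*x = -2 + 2.0*(-1.3927 - 0.9273)
x^{k+1} = -0.415
Step 2: z-update.
Minimize 7*z^2 + 1*z + (2.0/2)*(-0.415 - z + 0.9273)^2
FOC: (2*7 + 2.0)*z = -1 + 2.0*(-0.415 + 0.9273)
z^{k+1} = 0.0015
Step 3: u-update.
u^{k+1} = 0.9273 - 0.415 - 0.0015 = 0.5108
Step 4: Primal residual = |-0.415 - 0.0015| = 0.4165


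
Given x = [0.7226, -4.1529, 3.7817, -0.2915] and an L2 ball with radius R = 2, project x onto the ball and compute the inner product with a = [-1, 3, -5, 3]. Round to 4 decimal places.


Step 1: Compute ||x|| (intermediates to 6 decimals).
||x|| = sqrt(0.7226^2 + (-4.1529)^2 + 3.7817^2 + (-0.2915)^2) = 5.670534
Step 2: Project.
Since ||x|| > R, scale = R/||x|| = 2/5.670534 = 0.3527, proj(x) = scale * x
proj(x) = [0.254861, -1.464728, 1.333806, -0.102812]
Step 3: Dot product.
a^T * proj(x) = -1*0.254861 + 3*(-1.464728) - 5*1.333806 + 3*(-0.102812) = -11.6265


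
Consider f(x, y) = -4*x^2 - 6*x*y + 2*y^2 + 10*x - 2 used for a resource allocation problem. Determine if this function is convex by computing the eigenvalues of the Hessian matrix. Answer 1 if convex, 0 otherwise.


The Hessian of f(x,y) = -4*x^2 - 6*x*y + 2*y^2 + 10*x - 2 is:
H = [[-8, -6], [-6, 4]]
Trace = -8 + 4 = -4
Determinant = -8*4 - (-6)^2 = -68
Discriminant = (-4)^2 - 4*-68 = 288.0
Eigenvalues: lambda_1 = -10.4853, lambda_2 = 6.4853
The function is not convex.

0


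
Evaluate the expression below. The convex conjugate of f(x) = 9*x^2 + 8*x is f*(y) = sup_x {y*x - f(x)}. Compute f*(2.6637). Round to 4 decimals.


f*(y) = sup_x {y*x - a*x^2 - b*x} = sup_x {(y-b)*x - a*x^2}
FOC: (y - b) - 2a*x = 0 => x* = (y - b)/(2a)
x* = (2.6637 - 8)/(2*9) = -0.2965
f*(2.6637) = (y-b)^2/(4a) = (2.6637 - 8)^2/(4*9)
= 28.4761/36 = 0.791


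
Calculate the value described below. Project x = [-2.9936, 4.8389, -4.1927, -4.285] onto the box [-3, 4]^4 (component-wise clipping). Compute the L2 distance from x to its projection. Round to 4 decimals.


Project each component onto [-3, 4].
clip(-2.9936) = -2.9936, clip(4.8389) = 4.0, clip(-4.1927) = -3.0, clip(-4.285) = -3.0
Projection = [-2.9936, 4.0, -3.0, -3.0]
Squared diffs: [0.0, 0.7038, 1.4225, 1.6512]
Distance = sqrt(3.7775) = 1.9436


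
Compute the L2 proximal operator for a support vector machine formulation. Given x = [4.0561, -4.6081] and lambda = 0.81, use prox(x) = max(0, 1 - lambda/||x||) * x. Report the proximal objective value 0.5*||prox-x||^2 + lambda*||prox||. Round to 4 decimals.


Step 1: Compute ||x||.
||x|| = 6.1389
Step 2: Compute scaling factor.
scale = max(0, 1 - 0.81/6.1389) = 0.8681
Step 3: prox(x) = [3.5209, -4.0001]
||prox(x)|| = 5.3289
Step 4: Proximal objective.
0.5*||prox-x||^2 = 0.3281
lambda*||prox|| = 4.3164
Total = 4.6445


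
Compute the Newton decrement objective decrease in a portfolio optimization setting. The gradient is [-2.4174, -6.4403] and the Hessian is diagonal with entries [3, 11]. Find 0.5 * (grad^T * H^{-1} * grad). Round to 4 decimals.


Step 1: H is diagonal, so H^(-1) * g = [-0.8058, -0.5855].
Step 2: g^T H^(-1) g = sum_i g_i^2 / H_ii
  = (-2.4174)^2/3 + (-6.4403)^2/11
  = 1.9479 + 3.7707 = 5.7186
Step 3: Objective decrease = 0.5 * g^T H^(-1) g = 2.8593


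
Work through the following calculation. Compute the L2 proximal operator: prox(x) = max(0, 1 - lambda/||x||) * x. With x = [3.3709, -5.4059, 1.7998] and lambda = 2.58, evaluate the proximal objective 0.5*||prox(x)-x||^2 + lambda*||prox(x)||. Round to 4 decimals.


Step 1: Compute ||x||.
||x|| = 6.6201
Step 2: Compute scaling factor.
scale = max(0, 1 - 2.58/6.6201) = 0.6103
Step 3: prox(x) = [2.0572, -3.2991, 1.0984]
||prox(x)|| = 4.0401
Step 4: Proximal objective.
0.5*||prox-x||^2 = 3.3282
lambda*||prox|| = 10.4235
Total = 13.7517


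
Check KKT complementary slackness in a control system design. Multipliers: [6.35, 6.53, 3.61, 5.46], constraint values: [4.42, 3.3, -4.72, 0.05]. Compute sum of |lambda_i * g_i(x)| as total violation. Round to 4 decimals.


KKT complementary slackness check:
lambda_1 * g_1 = 6.35 * 4.42 = 28.067
lambda_2 * g_2 = 6.53 * 3.3 = 21.549
lambda_3 * g_3 = 3.61 * -4.72 = -17.0392
lambda_4 * g_4 = 5.46 * 0.05 = 0.273
Total violation = 28.067 + 21.549 + 17.0392 + 0.273 = 66.9282


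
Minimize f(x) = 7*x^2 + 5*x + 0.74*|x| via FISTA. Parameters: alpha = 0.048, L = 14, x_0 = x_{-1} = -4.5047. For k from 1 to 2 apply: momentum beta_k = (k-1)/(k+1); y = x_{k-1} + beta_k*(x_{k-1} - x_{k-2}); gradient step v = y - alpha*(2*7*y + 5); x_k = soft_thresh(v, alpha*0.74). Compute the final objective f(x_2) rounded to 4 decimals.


FISTA on f(x) = 7*x^2 + 5*x + 0.74*|x|
L = 14, alpha = 0.048
Iteration 1: beta = 0.0, y = -4.5047 + 0.0*(-4.5047 + 4.5047) = -4.5047
  grad(y) = -58.0658, v = y - alpha*grad = -1.7175
  prox(v) = soft_thresh(-1.7175, 0.0355) = -1.682
Iteration 2: beta = 0.3333, y = -1.682 + 0.3333*(-1.682 + 4.5047) = -0.7411
  grad(y) = -5.3758, v = y - alpha*grad = -0.4831
  prox(v) = soft_thresh(-0.4831, 0.0355) = -0.4476
f(x_2) = 7*(-0.4476)^2 + 5*(-0.4476) + 0.74*|-0.4476| = -0.5044


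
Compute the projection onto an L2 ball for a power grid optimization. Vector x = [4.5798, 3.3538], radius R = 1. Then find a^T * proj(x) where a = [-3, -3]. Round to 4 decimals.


Step 1: Compute ||x|| (intermediates to 6 decimals).
||x|| = sqrt(4.5798^2 + 3.3538^2) = 5.67649
Step 2: Project.
Since ||x|| > R, scale = R/||x|| = 1/5.67649 = 0.176165, proj(x) = scale * x
proj(x) = [0.8068, 0.590822]
Step 3: Dot product.
a^T * proj(x) = -3*0.8068 - 3*0.590822 = -4.1929


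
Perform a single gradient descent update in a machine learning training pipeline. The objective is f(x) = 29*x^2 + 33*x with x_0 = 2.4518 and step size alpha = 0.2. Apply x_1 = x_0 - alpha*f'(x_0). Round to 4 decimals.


We compute the gradient at x_0 and apply the update.
f'(x) = 58*x + 33
f'(2.4518) = 58*2.4518 + 33 = 175.2044
x_1 = 2.4518 - 0.2*175.2044 = -32.5891


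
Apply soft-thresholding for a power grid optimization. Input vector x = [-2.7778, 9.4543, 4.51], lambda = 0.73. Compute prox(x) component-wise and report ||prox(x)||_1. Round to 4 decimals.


Soft-thresholding with lambda = 0.73:
prox(-2.7778) = sign(-2.7778)*max(|-2.7778| - 0.73, 0) = -2.0478
prox(9.4543) = sign(9.4543)*max(|9.4543| - 0.73, 0) = 8.7243
prox(4.51) = sign(4.51)*max(|4.51| - 0.73, 0) = 3.78
prox(x) = [-2.0478, 8.7243, 3.78]
||prox(x)||_1 = 2.0478 + 8.7243 + 3.78 = 14.5521


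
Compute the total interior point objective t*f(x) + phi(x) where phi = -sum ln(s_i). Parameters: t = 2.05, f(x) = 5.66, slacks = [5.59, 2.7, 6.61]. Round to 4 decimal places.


Step 1: Compute log-barrier.
ln values: [1.721, 0.9933, 1.8886]
phi = -(1.721 + 0.9933 + 1.8886) = -4.6028
Step 2: Compute augmented objective.
t*f(x) = 2.05*5.66 = 11.603
Total = 11.603 - 4.6028 = 7.0002


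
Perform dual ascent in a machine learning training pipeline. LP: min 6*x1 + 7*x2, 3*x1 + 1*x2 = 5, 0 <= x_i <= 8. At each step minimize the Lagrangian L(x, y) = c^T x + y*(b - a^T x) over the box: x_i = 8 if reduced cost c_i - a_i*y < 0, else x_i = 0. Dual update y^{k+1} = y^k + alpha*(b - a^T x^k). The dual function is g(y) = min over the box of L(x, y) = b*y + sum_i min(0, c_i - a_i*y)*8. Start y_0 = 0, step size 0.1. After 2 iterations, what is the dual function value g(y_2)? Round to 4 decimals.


Dual ascent for LP: min 6*x1 + 7*x2, 3*x1 + 1*x2 = 5, 0 <= x_i <= 8
Step 1: y^k = 0.0, reduced costs: (6.0, 7.0)
  x^k = (0.0, 0.0), subgradient = b - a^T x = 5.0
  y^{k+1} = 0.0 + 0.1*5.0 = 0.5
Step 2: y^k = 0.5, reduced costs: (4.5, 6.5)
  x^k = (0.0, 0.0), subgradient = b - a^T x = 5.0
  y^{k+1} = 0.5 + 0.1*5.0 = 1.0
Dual objective at y_2 = 1.0: reduced costs (3.0, 6.0), box minimizer x = (0.0, 0.0)
g(y_2) = b*y + (c1 - a1*y)*x1 + (c2 - a2*y)*x2 = 5*1.0 + 3.0*0.0 + 6.0*0.0 = 5.0 + 0.0 + 0.0 = 5.0


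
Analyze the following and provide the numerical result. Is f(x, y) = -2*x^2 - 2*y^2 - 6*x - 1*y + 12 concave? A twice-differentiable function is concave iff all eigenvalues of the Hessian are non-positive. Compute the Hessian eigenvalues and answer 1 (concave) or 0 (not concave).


The Hessian of f(x,y) = -2*x^2 - 2*y^2 - 6*x - 1*y + 12 is:
H = [[-4, 0], [0, -4]]
Trace = -4 - 4 = -8
Determinant = -4*-4 - (0)^2 = 16
Discriminant = (-8)^2 - 4*16 = 0.0
Eigenvalues: lambda_1 = -4.0, lambda_2 = -4.0
The function is concave.

1


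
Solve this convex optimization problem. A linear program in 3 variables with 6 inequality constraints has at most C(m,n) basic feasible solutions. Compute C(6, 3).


Each vertex corresponds to some choice of n active constraints out of m, so the number of vertices is at most C(m, n) = m! / (n!(m-n)!).
m = 6, n = 3
Numerator: 6 * 5 * 4
Denominator: 3! = 6
C(6, 3) = 20


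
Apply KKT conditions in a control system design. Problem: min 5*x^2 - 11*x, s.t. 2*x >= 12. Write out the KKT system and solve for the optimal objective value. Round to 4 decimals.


Step 1: Try lambda = 0 (constraint inactive).
x_unc = 11/(2*5) = 1.1
Check: 2*1.1 = 2.2 < 12 -- violated!
Step 2: Constraint must be active: 2*x = 12
x* = 12/2 = 6.0
lambda = (2*5*6.0 - 11)/2 = 24.5
Step 3: Compute optimal value.
f(x*) = 5*6.0^2 - 11*6.0 = 114.0


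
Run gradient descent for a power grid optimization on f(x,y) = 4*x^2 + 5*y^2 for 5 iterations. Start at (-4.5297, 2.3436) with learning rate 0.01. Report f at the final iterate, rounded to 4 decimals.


Gradient descent on f(x,y) = 4*x^2 + 5*y^2.
Starting point: (-4.5297, 2.3436), alpha = 0.01
Step 1: grad_x = 2*4*-4.5297 = -36.2376, grad_y = 2*5*2.3436 = 23.436
  x_1 = -4.5297 - 0.01*-36.2376 = -4.1673
  y_1 = 2.3436 - 0.01*23.436 = 2.1092
Step 2: grad_x = 2*4*-4.1673 = -33.3386, grad_y = 2*5*2.1092 = 21.0924
  x_2 = -4.1673 - 0.01*-33.3386 = -3.8339
  y_2 = 2.1092 - 0.01*21.0924 = 1.8983
Step 3: grad_x = 2*4*-3.8339 = -30.6715, grad_y = 2*5*1.8983 = 18.9832
  x_3 = -3.8339 - 0.01*-30.6715 = -3.5272
  y_3 = 1.8983 - 0.01*18.9832 = 1.7085
Step 4: grad_x = 2*4*-3.5272 = -28.2178, grad_y = 2*5*1.7085 = 17.0848
  x_4 = -3.5272 - 0.01*-28.2178 = -3.245
  y_4 = 1.7085 - 0.01*17.0848 = 1.5376
Step 5: grad_x = 2*4*-3.245 = -25.9604, grad_y = 2*5*1.5376 = 15.3764
  x_5 = -3.245 - 0.01*-25.9604 = -2.9854
  y_5 = 1.5376 - 0.01*15.3764 = 1.3839
f(-2.9854, 1.3839) = 4*(-2.9854)^2 + 5*1.3839^2 = 45.227


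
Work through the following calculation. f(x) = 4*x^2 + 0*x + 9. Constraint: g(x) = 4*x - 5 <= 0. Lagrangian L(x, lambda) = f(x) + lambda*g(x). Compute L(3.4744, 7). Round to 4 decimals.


Step 1: Evaluate f(x).
f(3.4744) = 4*3.4744^2 + 0*3.4744 + 9 = 57.2858
Step 2: Evaluate g(x).
g(3.4744) = 4*3.4744 - 5 = 8.8976
Step 3: Compute Lagrangian.
L = 57.2858 + 7*8.8976 = 119.569


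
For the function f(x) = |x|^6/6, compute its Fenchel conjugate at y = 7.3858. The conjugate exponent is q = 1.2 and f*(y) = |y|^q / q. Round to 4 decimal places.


The conjugate exponent q satisfies 1/p + 1/q = 1.
p = 6, so q = 6/(6 - 1) = 1.2
|y|^q = 7.3858^1.2 = 11.0173
f*(7.3858) = 11.0173 / 1.2 = 9.1811


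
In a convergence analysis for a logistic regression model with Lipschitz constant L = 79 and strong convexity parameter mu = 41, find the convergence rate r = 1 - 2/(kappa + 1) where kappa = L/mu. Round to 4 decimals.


Step 1: Compute the condition number.
kappa = L/mu = 79/41 = 1.9268
Step 2: Compute the convergence rate.
r = 1 - 2/(kappa + 1) = 1 - 2*mu/(L + mu) = (L - mu)/(L + mu) = 38/120 = 0.3167


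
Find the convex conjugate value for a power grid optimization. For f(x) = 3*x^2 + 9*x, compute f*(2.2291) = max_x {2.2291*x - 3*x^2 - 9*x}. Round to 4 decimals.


f*(y) = sup_x {y*x - a*x^2 - b*x} = sup_x {(y-b)*x - a*x^2}
FOC: (y - b) - 2a*x = 0 => x* = (y - b)/(2a)
x* = (2.2291 - 9)/(2*3) = -1.1285
f*(2.2291) = (y-b)^2/(4a) = (2.2291 - 9)^2/(4*3)
= 45.8451/12 = 3.8204


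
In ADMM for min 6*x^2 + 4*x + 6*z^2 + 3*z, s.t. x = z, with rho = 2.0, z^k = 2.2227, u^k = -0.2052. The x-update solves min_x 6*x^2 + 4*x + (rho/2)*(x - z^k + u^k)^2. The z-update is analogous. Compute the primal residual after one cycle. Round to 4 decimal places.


ADMM iteration with rho = 2.0, z^k = 2.2227, u^k = -0.2052
Step 1: x-update.
Minimize 6*x^2 + 4*x + (2.0/2)*(x - 2.2227 - 0.2052)^2
FOC: (2*6 + 2.0)*x = -4 + 2.0*(2.2227 + 0.2052)
x^{k+1} = 0.0611
Step 2: z-update.
Minimize 6*z^2 + 3*z + (2.0/2)*(0.0611 - z - 0.2052)^2
FOC: (2*6 + 2.0)*z = -3 + 2.0*(0.0611 - 0.2052)
z^{k+1} = -0.2349
Step 3: u-update.
u^{k+1} = -0.2052 + 0.0611 + 0.2349 = 0.0908
Step 4: Primal residual = |0.0611 + 0.2349| = 0.296


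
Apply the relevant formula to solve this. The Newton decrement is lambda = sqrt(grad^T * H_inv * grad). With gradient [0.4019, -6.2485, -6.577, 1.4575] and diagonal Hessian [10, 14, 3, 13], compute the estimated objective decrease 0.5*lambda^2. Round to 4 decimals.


Step 1: H is diagonal, so H^(-1) * g = [0.0402, -0.4463, -2.1923, 0.1121].
Step 2: g^T H^(-1) g = sum_i g_i^2 / H_ii
  = (0.4019)^2/10 + (-6.2485)^2/14 + (-6.577)^2/3 + (1.4575)^2/13
  = 0.0162 + 2.7888 + 14.419 + 0.1634 = 17.3874
Step 3: Objective decrease = 0.5 * g^T H^(-1) g = 8.6937


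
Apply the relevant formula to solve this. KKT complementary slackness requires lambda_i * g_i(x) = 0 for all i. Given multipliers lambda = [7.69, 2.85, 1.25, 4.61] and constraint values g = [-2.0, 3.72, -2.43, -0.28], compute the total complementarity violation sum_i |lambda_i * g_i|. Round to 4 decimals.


KKT complementary slackness check:
lambda_1 * g_1 = 7.69 * -2.0 = -15.38
lambda_2 * g_2 = 2.85 * 3.72 = 10.602
lambda_3 * g_3 = 1.25 * -2.43 = -3.0375
lambda_4 * g_4 = 4.61 * -0.28 = -1.2908
Total violation = 15.38 + 10.602 + 3.0375 + 1.2908 = 30.3103


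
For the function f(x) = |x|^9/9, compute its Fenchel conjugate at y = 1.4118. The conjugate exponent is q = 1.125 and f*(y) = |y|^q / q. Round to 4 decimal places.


The conjugate exponent q satisfies 1/p + 1/q = 1.
p = 9, so q = 9/(9 - 1) = 1.125
|y|^q = 1.4118^1.125 = 1.474
f*(1.4118) = 1.474 / 1.125 = 1.3102


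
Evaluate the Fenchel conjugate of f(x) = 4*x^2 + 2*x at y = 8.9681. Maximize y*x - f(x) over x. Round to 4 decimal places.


f*(y) = sup_x {y*x - a*x^2 - b*x} = sup_x {(y-b)*x - a*x^2}
FOC: (y - b) - 2a*x = 0 => x* = (y - b)/(2a)
x* = (8.9681 - 2)/(2*4) = 0.871
f*(8.9681) = (y-b)^2/(4a) = (8.9681 - 2)^2/(4*4)
= 48.5544/16 = 3.0347


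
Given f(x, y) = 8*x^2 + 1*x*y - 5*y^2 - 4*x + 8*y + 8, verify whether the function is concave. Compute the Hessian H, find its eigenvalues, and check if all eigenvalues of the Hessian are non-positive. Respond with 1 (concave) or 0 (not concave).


The Hessian of f(x,y) = 8*x^2 + 1*x*y - 5*y^2 - 4*x + 8*y + 8 is:
H = [[16, 1], [1, -10]]
Trace = 16 - 10 = 6
Determinant = 16*-10 - (1)^2 = -161
Discriminant = (6)^2 - 4*-161 = 680.0
Eigenvalues: lambda_1 = -10.0384, lambda_2 = 16.0384
The function is not concave.

0


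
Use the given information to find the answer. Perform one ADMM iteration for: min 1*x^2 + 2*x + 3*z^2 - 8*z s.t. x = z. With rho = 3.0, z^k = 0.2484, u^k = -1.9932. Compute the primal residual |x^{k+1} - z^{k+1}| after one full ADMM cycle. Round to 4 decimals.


ADMM iteration with rho = 3.0, z^k = 0.2484, u^k = -1.9932
Step 1: x-update.
Minimize 1*x^2 + 2*x + (3.0/2)*(x - 0.2484 - 1.9932)^2
FOC: (2*1 + 3.0)*x = -2 + 3.0*(0.2484 + 1.9932)
x^{k+1} = 0.945
Step 2: z-update.
Minimize 3*z^2 - 8*z + (3.0/2)*(0.945 - z - 1.9932)^2
FOC: (2*3 + 3.0)*z = 8 + 3.0*(0.945 - 1.9932)
z^{k+1} = 0.5395
Step 3: u-update.
u^{k+1} = -1.9932 + 0.945 - 0.5395 = -1.5877
Step 4: Primal residual = |0.945 - 0.5395| = 0.4055


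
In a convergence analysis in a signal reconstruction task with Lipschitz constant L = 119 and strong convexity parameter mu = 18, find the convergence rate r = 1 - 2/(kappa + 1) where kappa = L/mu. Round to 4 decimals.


Step 1: Compute the condition number.
kappa = L/mu = 119/18 = 6.6111
Step 2: Compute the convergence rate.
r = 1 - 2/(kappa + 1) = 1 - 2*mu/(L + mu) = (L - mu)/(L + mu) = 101/137 = 0.7372


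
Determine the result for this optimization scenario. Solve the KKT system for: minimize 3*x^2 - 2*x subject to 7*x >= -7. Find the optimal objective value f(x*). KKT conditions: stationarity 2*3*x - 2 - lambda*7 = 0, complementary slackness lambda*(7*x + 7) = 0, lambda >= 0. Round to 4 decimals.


Step 1: Try lambda = 0 (constraint inactive).
Stationarity: 2*3*x - 2 = 0
x* = 2/(2*3) = 1/3 = 0.3333 (rounded; the exact value 1/3 is used below)
Check constraint: 7*0.3333 = 2.3331 >= -7 -- satisfied.
Step 2: Compute optimal value.
f(x*) = 3*(1/3)^2 - 2*(1/3) = -0.3333


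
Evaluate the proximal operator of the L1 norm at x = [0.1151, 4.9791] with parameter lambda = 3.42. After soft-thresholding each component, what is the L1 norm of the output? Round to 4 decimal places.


Soft-thresholding with lambda = 3.42:
prox(0.1151) = sign(0.1151)*max(|0.1151| - 3.42, 0) = 0.0
prox(4.9791) = sign(4.9791)*max(|4.9791| - 3.42, 0) = 1.5591
prox(x) = [0.0, 1.5591]
||prox(x)||_1 = 0.0 + 1.5591 = 1.5591


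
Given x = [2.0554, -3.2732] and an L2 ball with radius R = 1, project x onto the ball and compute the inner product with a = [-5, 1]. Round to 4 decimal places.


Step 1: Compute ||x|| (intermediates to 6 decimals).
||x|| = sqrt(2.0554^2 + (-3.2732)^2) = 3.865037
Step 2: Project.
Since ||x|| > R, scale = R/||x|| = 1/3.865037 = 0.25873, proj(x) = scale * x
proj(x) = [0.531794, -0.846875]
Step 3: Dot product.
a^T * proj(x) = -5*0.531794 + 1*(-0.846875) = -3.5058


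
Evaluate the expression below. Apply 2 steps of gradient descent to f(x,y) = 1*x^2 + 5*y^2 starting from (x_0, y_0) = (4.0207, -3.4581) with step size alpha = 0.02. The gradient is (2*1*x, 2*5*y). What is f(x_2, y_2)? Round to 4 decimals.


Gradient descent on f(x,y) = 1*x^2 + 5*y^2.
Starting point: (4.0207, -3.4581), alpha = 0.02
Step 1: grad_x = 2*1*4.0207 = 8.0414, grad_y = 2*5*-3.4581 = -34.581
  x_1 = 4.0207 - 0.02*8.0414 = 3.8599
  y_1 = -3.4581 - 0.02*-34.581 = -2.7665
Step 2: grad_x = 2*1*3.8599 = 7.7197, grad_y = 2*5*-2.7665 = -27.6648
  x_2 = 3.8599 - 0.02*7.7197 = 3.7055
  y_2 = -2.7665 - 0.02*-27.6648 = -2.2132
f(3.7055, -2.2132) = 1*3.7055^2 + 5*(-2.2132)^2 = 38.2215


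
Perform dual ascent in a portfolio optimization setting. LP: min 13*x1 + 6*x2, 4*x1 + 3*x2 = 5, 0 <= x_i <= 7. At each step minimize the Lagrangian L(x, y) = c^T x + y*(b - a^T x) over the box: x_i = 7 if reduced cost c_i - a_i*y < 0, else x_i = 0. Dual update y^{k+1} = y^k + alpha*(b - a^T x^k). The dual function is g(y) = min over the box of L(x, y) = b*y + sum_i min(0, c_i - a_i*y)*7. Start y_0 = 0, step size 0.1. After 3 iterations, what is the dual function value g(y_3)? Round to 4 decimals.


Dual ascent for LP: min 13*x1 + 6*x2, 4*x1 + 3*x2 = 5, 0 <= x_i <= 7
Step 1: y^k = 0.0, reduced costs: (13.0, 6.0)
  x^k = (0.0, 0.0), subgradient = b - a^T x = 5.0
  y^{k+1} = 0.0 + 0.1*5.0 = 0.5
Step 2: y^k = 0.5, reduced costs: (11.0, 4.5)
  x^k = (0.0, 0.0), subgradient = b - a^T x = 5.0
  y^{k+1} = 0.5 + 0.1*5.0 = 1.0
Step 3: y^k = 1.0, reduced costs: (9.0, 3.0)
  x^k = (0.0, 0.0), subgradient = b - a^T x = 5.0
  y^{k+1} = 1.0 + 0.1*5.0 = 1.5
Dual objective at y_3 = 1.5: reduced costs (7.0, 1.5), box minimizer x = (0.0, 0.0)
g(y_3) = b*y + (c1 - a1*y)*x1 + (c2 - a2*y)*x2 = 5*1.5 + 7.0*0.0 + 1.5*0.0 = 7.5 + 0.0 + 0.0 = 7.5


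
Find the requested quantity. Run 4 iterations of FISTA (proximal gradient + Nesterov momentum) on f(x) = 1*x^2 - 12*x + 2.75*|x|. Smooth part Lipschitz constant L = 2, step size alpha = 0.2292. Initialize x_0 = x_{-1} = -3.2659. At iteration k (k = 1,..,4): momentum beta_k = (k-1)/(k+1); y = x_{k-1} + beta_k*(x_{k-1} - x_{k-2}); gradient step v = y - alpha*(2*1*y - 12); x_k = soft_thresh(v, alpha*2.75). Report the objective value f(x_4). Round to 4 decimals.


FISTA on f(x) = 1*x^2 - 12*x + 2.75*|x|
L = 2, alpha = 0.2292
Iteration 1: beta = 0.0, y = -3.2659 + 0.0*(-3.2659 + 3.2659) = -3.2659
  grad(y) = -18.5318, v = y - alpha*grad = 0.9816
  prox(v) = soft_thresh(0.9816, 0.6303) = 0.3513
Iteration 2: beta = 0.3333, y = 0.3513 + 0.3333*(0.3513 + 3.2659) = 1.557
  grad(y) = -8.886, v = y - alpha*grad = 3.5937
  prox(v) = soft_thresh(3.5937, 0.6303) = 2.9634
Iteration 3: beta = 0.5, y = 2.9634 + 0.5*(2.9634 - 0.3513) = 4.2694
  grad(y) = -3.4611, v = y - alpha*grad = 5.0627
  prox(v) = soft_thresh(5.0627, 0.6303) = 4.4324
Iteration 4: beta = 0.6, y = 4.4324 + 0.6*(4.4324 - 2.9634) = 5.3138
  grad(y) = -1.3723, v = y - alpha*grad = 5.6284
  prox(v) = soft_thresh(5.6284, 0.6303) = 4.9981
f(x_4) = 1*4.9981^2 - 12*4.9981 + 2.75*|4.9981| = -21.2514


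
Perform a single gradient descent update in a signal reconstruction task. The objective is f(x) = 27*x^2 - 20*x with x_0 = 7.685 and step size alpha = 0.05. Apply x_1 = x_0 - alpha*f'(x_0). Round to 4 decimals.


We compute the gradient at x_0 and apply the update.
f'(x) = 54*x - 20
f'(7.685) = 54*7.685 - 20 = 394.99
x_1 = 7.685 - 0.05*394.99 = -12.0645


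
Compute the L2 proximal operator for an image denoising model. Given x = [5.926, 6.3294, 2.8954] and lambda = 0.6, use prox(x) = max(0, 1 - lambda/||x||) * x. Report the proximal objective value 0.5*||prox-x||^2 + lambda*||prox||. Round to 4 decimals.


Step 1: Compute ||x||.
||x|| = 9.1412
Step 2: Compute scaling factor.
scale = max(0, 1 - 0.6/9.1412) = 0.9344
Step 3: prox(x) = [5.537, 5.914, 2.7054]
||prox(x)|| = 8.5412
Step 4: Proximal objective.
0.5*||prox-x||^2 = 0.18
lambda*||prox|| = 5.1247
Total = 5.3047


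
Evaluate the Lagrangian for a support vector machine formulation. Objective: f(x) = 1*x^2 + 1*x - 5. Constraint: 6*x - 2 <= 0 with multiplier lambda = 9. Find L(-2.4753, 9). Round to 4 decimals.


Step 1: Evaluate f(x).
f(-2.4753) = 1*(-2.4753)^2 + 1*(-2.4753) - 5 = -1.3482
Step 2: Evaluate g(x).
g(-2.4753) = 6*-2.4753 - 2 = -16.8518
Step 3: Compute Lagrangian.
L = -1.3482 + 9*-16.8518 = -153.0144


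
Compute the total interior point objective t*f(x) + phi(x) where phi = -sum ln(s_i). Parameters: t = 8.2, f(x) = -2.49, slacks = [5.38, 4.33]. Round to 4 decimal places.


Step 1: Compute log-barrier.
ln values: [1.6827, 1.4656]
phi = -(1.6827 + 1.4656) = -3.1483
Step 2: Compute augmented objective.
t*f(x) = 8.2*-2.49 = -20.418
Total = -20.418 - 3.1483 = -23.5663


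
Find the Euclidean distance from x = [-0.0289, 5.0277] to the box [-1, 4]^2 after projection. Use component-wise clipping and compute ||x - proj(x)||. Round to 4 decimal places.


Project each component onto [-1, 4].
clip(-0.0289) = -0.0289, clip(5.0277) = 4.0
Projection = [-0.0289, 4.0]
Squared diffs: [0.0, 1.0562]
Distance = sqrt(1.0562) = 1.0277


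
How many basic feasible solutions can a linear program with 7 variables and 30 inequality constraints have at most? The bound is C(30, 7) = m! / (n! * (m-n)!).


Each vertex corresponds to some choice of n active constraints out of m, so the number of vertices is at most C(m, n) = m! / (n!(m-n)!).
m = 30, n = 7
Numerator: 30 * 29 * 28 * 27 * 26 * 25 * 24
Denominator: 7! = 5040
C(30, 7) = 2035800


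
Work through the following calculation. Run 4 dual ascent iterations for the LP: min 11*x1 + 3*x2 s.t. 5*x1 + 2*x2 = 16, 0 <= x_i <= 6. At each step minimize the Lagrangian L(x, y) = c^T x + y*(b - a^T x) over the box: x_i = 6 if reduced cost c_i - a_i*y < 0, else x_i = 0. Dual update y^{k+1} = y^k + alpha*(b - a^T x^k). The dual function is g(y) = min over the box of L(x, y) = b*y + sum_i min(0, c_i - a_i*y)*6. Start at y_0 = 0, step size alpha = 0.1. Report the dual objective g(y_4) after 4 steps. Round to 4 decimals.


Dual ascent for LP: min 11*x1 + 3*x2, 5*x1 + 2*x2 = 16, 0 <= x_i <= 6
Step 1: y^k = 0.0, reduced costs: (11.0, 3.0)
  x^k = (0.0, 0.0), subgradient = b - a^T x = 16.0
  y^{k+1} = 0.0 + 0.1*16.0 = 1.6
Step 2: y^k = 1.6, reduced costs: (3.0, -0.2)
  x^k = (0.0, 6.0), subgradient = b - a^T x = 4.0
  y^{k+1} = 1.6 + 0.1*4.0 = 2.0
Step 3: y^k = 2.0, reduced costs: (1.0, -1.0)
  x^k = (0.0, 6.0), subgradient = b - a^T x = 4.0
  y^{k+1} = 2.0 + 0.1*4.0 = 2.4
Step 4: y^k = 2.4, reduced costs: (-1.0, -1.8)
  x^k = (6.0, 6.0), subgradient = b - a^T x = -26.0
  y^{k+1} = 2.4 + 0.1*-26.0 = -0.2
Dual objective at y_4 = -0.2: reduced costs (12.0, 3.4), box minimizer x = (0.0, 0.0)
g(y_4) = b*y + (c1 - a1*y)*x1 + (c2 - a2*y)*x2 = 16*(-0.2) + 12.0*0.0 + 3.4*0.0 = -3.2 + 0.0 + 0.0 = -3.2


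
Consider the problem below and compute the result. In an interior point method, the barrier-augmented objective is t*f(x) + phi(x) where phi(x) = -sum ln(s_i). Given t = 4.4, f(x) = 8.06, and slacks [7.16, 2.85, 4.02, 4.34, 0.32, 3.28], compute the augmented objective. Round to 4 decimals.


Step 1: Compute log-barrier.
ln values: [1.9685, 1.0473, 1.3913, 1.4679, -1.1394, 1.1878]
phi = -(1.9685 + 1.0473 + 1.3913 + 1.4679 - 1.1394 + 1.1878) = -5.9234
Step 2: Compute augmented objective.
t*f(x) = 4.4*8.06 = 35.464
Total = 35.464 - 5.9234 = 29.5406


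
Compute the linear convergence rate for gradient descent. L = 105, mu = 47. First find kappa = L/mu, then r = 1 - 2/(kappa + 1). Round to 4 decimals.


Step 1: Compute the condition number.
kappa = L/mu = 105/47 = 2.234
Step 2: Compute the convergence rate.
r = 1 - 2/(kappa + 1) = 1 - 2*mu/(L + mu) = (L - mu)/(L + mu) = 58/152 = 0.3816


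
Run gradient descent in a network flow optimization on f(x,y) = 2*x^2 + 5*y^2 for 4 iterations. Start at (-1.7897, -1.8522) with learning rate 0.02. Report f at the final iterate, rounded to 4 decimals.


Gradient descent on f(x,y) = 2*x^2 + 5*y^2.
Starting point: (-1.7897, -1.8522), alpha = 0.02
Step 1: grad_x = 2*2*-1.7897 = -7.1588, grad_y = 2*5*-1.8522 = -18.522
  x_1 = -1.7897 - 0.02*-7.1588 = -1.6465
  y_1 = -1.8522 - 0.02*-18.522 = -1.4818
Step 2: grad_x = 2*2*-1.6465 = -6.5861, grad_y = 2*5*-1.4818 = -14.8176
  x_2 = -1.6465 - 0.02*-6.5861 = -1.5148
  y_2 = -1.4818 - 0.02*-14.8176 = -1.1854
Step 3: grad_x = 2*2*-1.5148 = -6.0592, grad_y = 2*5*-1.1854 = -11.8541
  x_3 = -1.5148 - 0.02*-6.0592 = -1.3936
  y_3 = -1.1854 - 0.02*-11.8541 = -0.9483
Step 4: grad_x = 2*2*-1.3936 = -5.5745, grad_y = 2*5*-0.9483 = -9.4833
  x_4 = -1.3936 - 0.02*-5.5745 = -1.2821
  y_4 = -0.9483 - 0.02*-9.4833 = -0.7587
f(-1.2821, -0.7587) = 2*(-1.2821)^2 + 5*(-0.7587)^2 = 6.1655


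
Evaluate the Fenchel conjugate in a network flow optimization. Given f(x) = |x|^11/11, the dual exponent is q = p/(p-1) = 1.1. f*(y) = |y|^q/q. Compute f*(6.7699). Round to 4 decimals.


The conjugate exponent q satisfies 1/p + 1/q = 1.
p = 11, so q = 11/(11 - 1) = 1.1
|y|^q = 6.7699^1.1 = 8.1967
f*(6.7699) = 8.1967 / 1.1 = 7.4516


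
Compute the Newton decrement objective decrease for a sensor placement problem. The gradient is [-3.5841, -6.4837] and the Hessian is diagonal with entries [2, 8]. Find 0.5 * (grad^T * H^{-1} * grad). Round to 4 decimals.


Step 1: H is diagonal, so H^(-1) * g = [-1.7921, -0.8105].
Step 2: g^T H^(-1) g = sum_i g_i^2 / H_ii
  = (-3.5841)^2/2 + (-6.4837)^2/8
  = 6.4229 + 5.2548 = 11.6777
Step 3: Objective decrease = 0.5 * g^T H^(-1) g = 5.8388


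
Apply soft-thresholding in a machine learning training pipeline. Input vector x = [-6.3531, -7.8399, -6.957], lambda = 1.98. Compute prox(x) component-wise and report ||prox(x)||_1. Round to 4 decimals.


Soft-thresholding with lambda = 1.98:
prox(-6.3531) = sign(-6.3531)*max(|-6.3531| - 1.98, 0) = -4.3731
prox(-7.8399) = sign(-7.8399)*max(|-7.8399| - 1.98, 0) = -5.8599
prox(-6.957) = sign(-6.957)*max(|-6.957| - 1.98, 0) = -4.977
prox(x) = [-4.3731, -5.8599, -4.977]
||prox(x)||_1 = 4.3731 + 5.8599 + 4.977 = 15.21


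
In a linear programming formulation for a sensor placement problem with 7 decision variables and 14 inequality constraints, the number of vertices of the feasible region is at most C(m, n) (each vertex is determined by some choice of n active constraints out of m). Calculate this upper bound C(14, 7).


Each vertex corresponds to some choice of n active constraints out of m, so the number of vertices is at most C(m, n) = m! / (n!(m-n)!).
m = 14, n = 7
Numerator: 14 * 13 * 12 * 11 * 10 * 9 * 8
Denominator: 7! = 5040
C(14, 7) = 3432


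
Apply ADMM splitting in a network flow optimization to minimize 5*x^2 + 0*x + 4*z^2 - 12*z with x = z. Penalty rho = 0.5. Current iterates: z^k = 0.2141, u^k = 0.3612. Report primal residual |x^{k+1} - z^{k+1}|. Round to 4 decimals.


ADMM iteration with rho = 0.5, z^k = 0.2141, u^k = 0.3612
Step 1: x-update.
Minimize 5*x^2 + 0*x + (0.5/2)*(x - 0.2141 + 0.3612)^2
FOC: (2*5 + 0.5)*x = 0 + 0.5*(0.2141 - 0.3612)
x^{k+1} = -0.007
Step 2: z-update.
Minimize 4*z^2 - 12*z + (0.5/2)*(-0.007 - z + 0.3612)^2
FOC: (2*4 + 0.5)*z = 12 + 0.5*(-0.007 + 0.3612)
z^{k+1} = 1.4326
Step 3: u-update.
u^{k+1} = 0.3612 - 0.007 - 1.4326 = -1.0784
Step 4: Primal residual = |-0.007 - 1.4326| = 1.4396


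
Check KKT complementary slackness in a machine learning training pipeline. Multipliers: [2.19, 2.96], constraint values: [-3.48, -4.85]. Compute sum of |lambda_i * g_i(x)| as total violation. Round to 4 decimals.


KKT complementary slackness check:
lambda_1 * g_1 = 2.19 * -3.48 = -7.6212
lambda_2 * g_2 = 2.96 * -4.85 = -14.356
Total violation = 7.6212 + 14.356 = 21.9772


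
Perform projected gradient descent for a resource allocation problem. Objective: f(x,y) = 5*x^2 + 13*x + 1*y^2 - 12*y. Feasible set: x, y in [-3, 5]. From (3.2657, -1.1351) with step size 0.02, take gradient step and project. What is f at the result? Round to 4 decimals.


Step 1: Compute gradient at (3.2657, -1.1351).
grad_x = 2*5*3.2657 + 13 = 45.657
grad_y = 2*1*-1.1351 - 12 = -14.2702
Step 2: Gradient step.
x_raw = 3.2657 - 0.02*45.657 = 2.3526
y_raw = -1.1351 - 0.02*-14.2702 = -0.8497
Step 3: Project onto [-3, 5].
x_proj = clip(2.3526) = 2.3526
y_proj = clip(-0.8497) = -0.8497
Step 4: Evaluate f.
f(2.3526, -0.8497) = 69.1743


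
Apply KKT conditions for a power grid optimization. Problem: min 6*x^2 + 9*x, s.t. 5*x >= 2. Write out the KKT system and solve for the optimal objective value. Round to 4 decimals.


Step 1: Try lambda = 0 (constraint inactive).
x_unc = -9/(2*6) = -0.75
Check: 5*-0.75 = -3.75 < 2 -- violated!
Step 2: Constraint must be active: 5*x = 2
x* = 2/5 = 0.4
lambda = (2*6*0.4 + 9)/5 = 2.76
Step 3: Compute optimal value.
f(x*) = 6*0.4^2 + 9*0.4 = 4.56


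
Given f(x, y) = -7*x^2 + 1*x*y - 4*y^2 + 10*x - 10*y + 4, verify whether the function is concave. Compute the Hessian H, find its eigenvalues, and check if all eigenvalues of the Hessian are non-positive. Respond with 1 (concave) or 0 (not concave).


The Hessian of f(x,y) = -7*x^2 + 1*x*y - 4*y^2 + 10*x - 10*y + 4 is:
H = [[-14, 1], [1, -8]]
Trace = -14 - 8 = -22
Determinant = -14*-8 - (1)^2 = 111
Discriminant = (-22)^2 - 4*111 = 40.0
Eigenvalues: lambda_1 = -14.1623, lambda_2 = -7.8377
The function is concave.

1


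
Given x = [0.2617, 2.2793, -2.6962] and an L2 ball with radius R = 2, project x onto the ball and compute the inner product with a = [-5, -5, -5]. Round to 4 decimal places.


Step 1: Compute ||x|| (intermediates to 6 decimals).
||x|| = sqrt(0.2617^2 + 2.2793^2 + (-2.6962)^2) = 3.540225
Step 2: Project.
Since ||x|| > R, scale = R/||x|| = 2/3.540225 = 0.564936, proj(x) = scale * x
proj(x) = [0.147844, 1.287659, -1.52318]
Step 3: Dot product.
a^T * proj(x) = -5*0.147844 - 5*1.287659 - 5*(-1.52318) = 0.4384


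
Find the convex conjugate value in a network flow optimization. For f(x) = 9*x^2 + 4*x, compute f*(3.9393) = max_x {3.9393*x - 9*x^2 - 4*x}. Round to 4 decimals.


f*(y) = sup_x {y*x - a*x^2 - b*x} = sup_x {(y-b)*x - a*x^2}
FOC: (y - b) - 2a*x = 0 => x* = (y - b)/(2a)
x* = (3.9393 - 4)/(2*9) = -0.0034
f*(3.9393) = (y-b)^2/(4a) = (3.9393 - 4)^2/(4*9)
= 0.0037/36 = 0.0001


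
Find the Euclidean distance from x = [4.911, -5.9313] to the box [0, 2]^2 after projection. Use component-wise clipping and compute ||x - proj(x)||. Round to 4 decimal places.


Project each component onto [0, 2].
clip(4.911) = 2.0, clip(-5.9313) = 0.0
Projection = [2.0, 0.0]
Squared diffs: [8.4739, 35.1803]
Distance = sqrt(43.6542) = 6.6071


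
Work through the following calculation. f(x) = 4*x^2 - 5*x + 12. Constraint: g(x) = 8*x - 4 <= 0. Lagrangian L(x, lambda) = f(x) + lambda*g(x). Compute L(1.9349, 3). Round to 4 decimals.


Step 1: Evaluate f(x).
f(1.9349) = 4*1.9349^2 - 5*1.9349 + 12 = 17.3009
Step 2: Evaluate g(x).
g(1.9349) = 8*1.9349 - 4 = 11.4792
Step 3: Compute Lagrangian.
L = 17.3009 + 3*11.4792 = 51.7385


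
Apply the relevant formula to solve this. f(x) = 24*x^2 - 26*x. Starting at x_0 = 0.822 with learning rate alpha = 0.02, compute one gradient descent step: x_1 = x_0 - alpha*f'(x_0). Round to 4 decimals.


We compute the gradient at x_0 and apply the update.
f'(x) = 48*x - 26
f'(0.822) = 48*0.822 - 26 = 13.456
x_1 = 0.822 - 0.02*13.456 = 0.5529


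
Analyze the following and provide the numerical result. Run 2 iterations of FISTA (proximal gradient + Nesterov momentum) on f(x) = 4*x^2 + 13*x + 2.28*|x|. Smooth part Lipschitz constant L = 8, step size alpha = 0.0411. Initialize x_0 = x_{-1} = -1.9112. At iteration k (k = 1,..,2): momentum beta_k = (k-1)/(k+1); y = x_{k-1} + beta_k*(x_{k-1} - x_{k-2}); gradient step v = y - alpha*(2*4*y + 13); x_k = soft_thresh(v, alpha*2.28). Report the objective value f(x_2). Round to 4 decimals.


FISTA on f(x) = 4*x^2 + 13*x + 2.28*|x|
L = 8, alpha = 0.0411
Iteration 1: beta = 0.0, y = -1.9112 + 0.0*(-1.9112 + 1.9112) = -1.9112
  grad(y) = -2.2896, v = y - alpha*grad = -1.8171
  prox(v) = soft_thresh(-1.8171, 0.0937) = -1.7234
Iteration 2: beta = 0.3333, y = -1.7234 + 0.3333*(-1.7234 + 1.9112) = -1.6608
  grad(y) = -0.2863, v = y - alpha*grad = -1.649
  prox(v) = soft_thresh(-1.649, 0.0937) = -1.5553
f(x_2) = 4*(-1.5553)^2 + 13*(-1.5553) + 2.28*|-1.5553| = -6.997
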